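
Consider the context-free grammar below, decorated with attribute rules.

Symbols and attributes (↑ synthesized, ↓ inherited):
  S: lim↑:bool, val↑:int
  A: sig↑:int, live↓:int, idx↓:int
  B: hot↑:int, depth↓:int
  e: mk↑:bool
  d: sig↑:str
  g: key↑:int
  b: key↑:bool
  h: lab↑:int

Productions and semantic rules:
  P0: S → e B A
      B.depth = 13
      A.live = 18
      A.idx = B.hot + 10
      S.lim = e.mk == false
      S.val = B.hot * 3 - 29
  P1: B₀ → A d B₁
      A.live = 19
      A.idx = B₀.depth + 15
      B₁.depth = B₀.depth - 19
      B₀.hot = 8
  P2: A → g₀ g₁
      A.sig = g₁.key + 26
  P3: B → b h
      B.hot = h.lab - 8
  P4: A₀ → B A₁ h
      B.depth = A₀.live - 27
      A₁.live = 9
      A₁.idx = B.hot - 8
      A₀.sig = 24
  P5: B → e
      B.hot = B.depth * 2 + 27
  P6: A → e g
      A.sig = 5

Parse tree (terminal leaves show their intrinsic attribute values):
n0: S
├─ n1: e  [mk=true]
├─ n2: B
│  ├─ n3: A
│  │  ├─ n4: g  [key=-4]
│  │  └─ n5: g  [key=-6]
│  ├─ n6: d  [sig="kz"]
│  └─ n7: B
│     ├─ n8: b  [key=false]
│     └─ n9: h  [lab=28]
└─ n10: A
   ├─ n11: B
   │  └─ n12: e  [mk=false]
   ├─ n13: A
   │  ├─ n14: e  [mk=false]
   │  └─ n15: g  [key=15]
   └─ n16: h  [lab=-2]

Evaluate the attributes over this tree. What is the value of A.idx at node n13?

1. n1.mk = true  [terminal]
2. n2.depth = 13  [13]
3. n3.live = 19  [19]
4. n3.idx = 28  [B₀.depth + 15]
5. n4.key = -4  [terminal]
6. n5.key = -6  [terminal]
7. n3.sig = 20  [g₁.key + 26]
8. n6.sig = "kz"  [terminal]
9. n7.depth = -6  [B₀.depth - 19]
10. n8.key = false  [terminal]
11. n9.lab = 28  [terminal]
12. n7.hot = 20  [h.lab - 8]
13. n2.hot = 8  [8]
14. n10.live = 18  [18]
15. n10.idx = 18  [B.hot + 10]
16. n11.depth = -9  [A₀.live - 27]
17. n12.mk = false  [terminal]
18. n11.hot = 9  [B.depth * 2 + 27]
19. n13.live = 9  [9]
20. n13.idx = 1  [B.hot - 8]
21. n14.mk = false  [terminal]
22. n15.key = 15  [terminal]
23. n13.sig = 5  [5]
24. n16.lab = -2  [terminal]
25. n10.sig = 24  [24]
26. n0.lim = false  [e.mk == false]
27. n0.val = -5  [B.hot * 3 - 29]

1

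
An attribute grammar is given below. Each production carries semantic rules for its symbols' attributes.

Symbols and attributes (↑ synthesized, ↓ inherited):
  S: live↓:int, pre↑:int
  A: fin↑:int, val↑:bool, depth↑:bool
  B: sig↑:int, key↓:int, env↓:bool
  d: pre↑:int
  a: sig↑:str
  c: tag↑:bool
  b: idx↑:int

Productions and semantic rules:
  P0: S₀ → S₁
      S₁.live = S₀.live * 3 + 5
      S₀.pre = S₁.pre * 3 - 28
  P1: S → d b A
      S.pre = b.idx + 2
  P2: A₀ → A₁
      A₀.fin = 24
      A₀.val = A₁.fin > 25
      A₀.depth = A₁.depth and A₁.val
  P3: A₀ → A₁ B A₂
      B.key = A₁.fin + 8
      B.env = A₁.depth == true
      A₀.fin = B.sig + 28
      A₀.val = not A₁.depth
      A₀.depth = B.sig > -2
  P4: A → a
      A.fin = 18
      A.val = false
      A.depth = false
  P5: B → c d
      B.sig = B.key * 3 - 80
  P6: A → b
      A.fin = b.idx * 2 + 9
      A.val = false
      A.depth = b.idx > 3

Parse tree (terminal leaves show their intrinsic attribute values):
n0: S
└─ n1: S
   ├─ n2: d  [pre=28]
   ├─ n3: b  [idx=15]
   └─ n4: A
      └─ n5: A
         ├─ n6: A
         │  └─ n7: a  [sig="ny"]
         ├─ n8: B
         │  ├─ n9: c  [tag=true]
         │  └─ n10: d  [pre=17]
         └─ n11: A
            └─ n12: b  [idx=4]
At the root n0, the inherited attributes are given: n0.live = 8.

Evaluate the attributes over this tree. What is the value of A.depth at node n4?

1. n0.live = 8  [given at root]
2. n1.live = 29  [S₀.live * 3 + 5]
3. n2.pre = 28  [terminal]
4. n3.idx = 15  [terminal]
5. n7.sig = "ny"  [terminal]
6. n6.fin = 18  [18]
7. n6.val = false  [false]
8. n6.depth = false  [false]
9. n8.key = 26  [A₁.fin + 8]
10. n8.env = false  [A₁.depth == true]
11. n9.tag = true  [terminal]
12. n10.pre = 17  [terminal]
13. n8.sig = -2  [B.key * 3 - 80]
14. n12.idx = 4  [terminal]
15. n11.fin = 17  [b.idx * 2 + 9]
16. n11.val = false  [false]
17. n11.depth = true  [b.idx > 3]
18. n5.fin = 26  [B.sig + 28]
19. n5.val = true  [not A₁.depth]
20. n5.depth = false  [B.sig > -2]
21. n4.fin = 24  [24]
22. n4.val = true  [A₁.fin > 25]
23. n4.depth = false  [A₁.depth and A₁.val]
24. n1.pre = 17  [b.idx + 2]
25. n0.pre = 23  [S₁.pre * 3 - 28]

false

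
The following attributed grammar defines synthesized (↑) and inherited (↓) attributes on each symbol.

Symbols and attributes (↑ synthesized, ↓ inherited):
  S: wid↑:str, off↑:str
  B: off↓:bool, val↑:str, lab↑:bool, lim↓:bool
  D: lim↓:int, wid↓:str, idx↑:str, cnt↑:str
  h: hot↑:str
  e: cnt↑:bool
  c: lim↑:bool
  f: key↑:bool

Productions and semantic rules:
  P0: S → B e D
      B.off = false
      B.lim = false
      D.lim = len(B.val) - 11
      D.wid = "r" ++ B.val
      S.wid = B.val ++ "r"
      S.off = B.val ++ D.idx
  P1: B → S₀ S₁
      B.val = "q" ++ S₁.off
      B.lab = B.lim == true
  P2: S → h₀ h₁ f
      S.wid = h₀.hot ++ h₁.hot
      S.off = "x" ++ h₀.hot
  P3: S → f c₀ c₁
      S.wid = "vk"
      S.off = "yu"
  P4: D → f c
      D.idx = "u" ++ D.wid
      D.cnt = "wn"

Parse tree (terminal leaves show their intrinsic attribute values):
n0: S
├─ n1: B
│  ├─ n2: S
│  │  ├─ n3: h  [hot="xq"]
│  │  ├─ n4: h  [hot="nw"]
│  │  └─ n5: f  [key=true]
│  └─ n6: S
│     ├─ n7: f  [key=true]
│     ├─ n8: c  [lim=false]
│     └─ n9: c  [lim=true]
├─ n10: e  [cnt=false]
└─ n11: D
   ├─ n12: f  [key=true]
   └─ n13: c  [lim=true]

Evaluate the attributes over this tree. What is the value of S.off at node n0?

"qyuurqyu"

1. n1.off = false  [false]
2. n1.lim = false  [false]
3. n3.hot = "xq"  [terminal]
4. n4.hot = "nw"  [terminal]
5. n5.key = true  [terminal]
6. n2.wid = "xqnw"  [h₀.hot ++ h₁.hot]
7. n2.off = "xxq"  ["x" ++ h₀.hot]
8. n7.key = true  [terminal]
9. n8.lim = false  [terminal]
10. n9.lim = true  [terminal]
11. n6.wid = "vk"  ["vk"]
12. n6.off = "yu"  ["yu"]
13. n1.val = "qyu"  ["q" ++ S₁.off]
14. n1.lab = false  [B.lim == true]
15. n10.cnt = false  [terminal]
16. n11.lim = -8  [len(B.val) - 11]
17. n11.wid = "rqyu"  ["r" ++ B.val]
18. n12.key = true  [terminal]
19. n13.lim = true  [terminal]
20. n11.idx = "urqyu"  ["u" ++ D.wid]
21. n11.cnt = "wn"  ["wn"]
22. n0.wid = "qyur"  [B.val ++ "r"]
23. n0.off = "qyuurqyu"  [B.val ++ D.idx]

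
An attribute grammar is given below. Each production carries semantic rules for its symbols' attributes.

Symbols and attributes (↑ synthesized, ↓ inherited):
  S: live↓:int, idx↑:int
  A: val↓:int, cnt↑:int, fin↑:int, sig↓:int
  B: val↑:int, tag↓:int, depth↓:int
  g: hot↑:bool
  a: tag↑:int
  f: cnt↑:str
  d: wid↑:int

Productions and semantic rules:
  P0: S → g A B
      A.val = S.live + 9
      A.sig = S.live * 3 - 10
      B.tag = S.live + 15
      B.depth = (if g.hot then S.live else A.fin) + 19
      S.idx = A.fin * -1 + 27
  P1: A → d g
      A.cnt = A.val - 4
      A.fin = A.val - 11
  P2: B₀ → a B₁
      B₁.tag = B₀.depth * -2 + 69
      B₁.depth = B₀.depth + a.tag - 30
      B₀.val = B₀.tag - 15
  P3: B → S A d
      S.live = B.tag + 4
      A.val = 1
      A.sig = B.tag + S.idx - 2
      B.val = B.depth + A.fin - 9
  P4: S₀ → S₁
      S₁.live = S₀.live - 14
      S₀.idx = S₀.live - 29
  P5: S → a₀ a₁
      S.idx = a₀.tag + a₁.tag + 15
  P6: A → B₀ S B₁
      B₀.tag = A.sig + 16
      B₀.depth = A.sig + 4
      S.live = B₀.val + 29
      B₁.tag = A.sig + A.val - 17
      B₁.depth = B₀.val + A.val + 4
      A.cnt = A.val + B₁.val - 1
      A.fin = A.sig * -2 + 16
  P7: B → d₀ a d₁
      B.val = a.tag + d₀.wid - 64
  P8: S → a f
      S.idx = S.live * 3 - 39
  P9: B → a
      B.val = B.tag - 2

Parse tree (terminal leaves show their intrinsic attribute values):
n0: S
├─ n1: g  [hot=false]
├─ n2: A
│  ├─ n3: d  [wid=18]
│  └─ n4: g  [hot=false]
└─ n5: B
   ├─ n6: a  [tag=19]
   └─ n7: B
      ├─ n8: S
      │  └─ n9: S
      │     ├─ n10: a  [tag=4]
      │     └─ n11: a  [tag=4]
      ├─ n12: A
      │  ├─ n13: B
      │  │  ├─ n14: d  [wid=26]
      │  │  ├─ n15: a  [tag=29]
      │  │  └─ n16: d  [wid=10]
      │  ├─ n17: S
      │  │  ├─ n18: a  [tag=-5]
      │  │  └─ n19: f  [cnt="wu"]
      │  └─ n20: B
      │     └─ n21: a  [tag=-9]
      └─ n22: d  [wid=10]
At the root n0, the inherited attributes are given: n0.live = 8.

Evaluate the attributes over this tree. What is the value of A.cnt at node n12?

1. n0.live = 8  [given at root]
2. n1.hot = false  [terminal]
3. n2.val = 17  [S.live + 9]
4. n2.sig = 14  [S.live * 3 - 10]
5. n3.wid = 18  [terminal]
6. n4.hot = false  [terminal]
7. n2.cnt = 13  [A.val - 4]
8. n2.fin = 6  [A.val - 11]
9. n5.tag = 23  [S.live + 15]
10. n5.depth = 25  [(if g.hot then S.live else A.fin) + 19]
11. n6.tag = 19  [terminal]
12. n7.tag = 19  [B₀.depth * -2 + 69]
13. n7.depth = 14  [B₀.depth + a.tag - 30]
14. n8.live = 23  [B.tag + 4]
15. n9.live = 9  [S₀.live - 14]
16. n10.tag = 4  [terminal]
17. n11.tag = 4  [terminal]
18. n9.idx = 23  [a₀.tag + a₁.tag + 15]
19. n8.idx = -6  [S₀.live - 29]
20. n12.val = 1  [1]
21. n12.sig = 11  [B.tag + S.idx - 2]
22. n13.tag = 27  [A.sig + 16]
23. n13.depth = 15  [A.sig + 4]
24. n14.wid = 26  [terminal]
25. n15.tag = 29  [terminal]
26. n16.wid = 10  [terminal]
27. n13.val = -9  [a.tag + d₀.wid - 64]
28. n17.live = 20  [B₀.val + 29]
29. n18.tag = -5  [terminal]
30. n19.cnt = "wu"  [terminal]
31. n17.idx = 21  [S.live * 3 - 39]
32. n20.tag = -5  [A.sig + A.val - 17]
33. n20.depth = -4  [B₀.val + A.val + 4]
34. n21.tag = -9  [terminal]
35. n20.val = -7  [B.tag - 2]
36. n12.cnt = -7  [A.val + B₁.val - 1]
37. n12.fin = -6  [A.sig * -2 + 16]
38. n22.wid = 10  [terminal]
39. n7.val = -1  [B.depth + A.fin - 9]
40. n5.val = 8  [B₀.tag - 15]
41. n0.idx = 21  [A.fin * -1 + 27]

-7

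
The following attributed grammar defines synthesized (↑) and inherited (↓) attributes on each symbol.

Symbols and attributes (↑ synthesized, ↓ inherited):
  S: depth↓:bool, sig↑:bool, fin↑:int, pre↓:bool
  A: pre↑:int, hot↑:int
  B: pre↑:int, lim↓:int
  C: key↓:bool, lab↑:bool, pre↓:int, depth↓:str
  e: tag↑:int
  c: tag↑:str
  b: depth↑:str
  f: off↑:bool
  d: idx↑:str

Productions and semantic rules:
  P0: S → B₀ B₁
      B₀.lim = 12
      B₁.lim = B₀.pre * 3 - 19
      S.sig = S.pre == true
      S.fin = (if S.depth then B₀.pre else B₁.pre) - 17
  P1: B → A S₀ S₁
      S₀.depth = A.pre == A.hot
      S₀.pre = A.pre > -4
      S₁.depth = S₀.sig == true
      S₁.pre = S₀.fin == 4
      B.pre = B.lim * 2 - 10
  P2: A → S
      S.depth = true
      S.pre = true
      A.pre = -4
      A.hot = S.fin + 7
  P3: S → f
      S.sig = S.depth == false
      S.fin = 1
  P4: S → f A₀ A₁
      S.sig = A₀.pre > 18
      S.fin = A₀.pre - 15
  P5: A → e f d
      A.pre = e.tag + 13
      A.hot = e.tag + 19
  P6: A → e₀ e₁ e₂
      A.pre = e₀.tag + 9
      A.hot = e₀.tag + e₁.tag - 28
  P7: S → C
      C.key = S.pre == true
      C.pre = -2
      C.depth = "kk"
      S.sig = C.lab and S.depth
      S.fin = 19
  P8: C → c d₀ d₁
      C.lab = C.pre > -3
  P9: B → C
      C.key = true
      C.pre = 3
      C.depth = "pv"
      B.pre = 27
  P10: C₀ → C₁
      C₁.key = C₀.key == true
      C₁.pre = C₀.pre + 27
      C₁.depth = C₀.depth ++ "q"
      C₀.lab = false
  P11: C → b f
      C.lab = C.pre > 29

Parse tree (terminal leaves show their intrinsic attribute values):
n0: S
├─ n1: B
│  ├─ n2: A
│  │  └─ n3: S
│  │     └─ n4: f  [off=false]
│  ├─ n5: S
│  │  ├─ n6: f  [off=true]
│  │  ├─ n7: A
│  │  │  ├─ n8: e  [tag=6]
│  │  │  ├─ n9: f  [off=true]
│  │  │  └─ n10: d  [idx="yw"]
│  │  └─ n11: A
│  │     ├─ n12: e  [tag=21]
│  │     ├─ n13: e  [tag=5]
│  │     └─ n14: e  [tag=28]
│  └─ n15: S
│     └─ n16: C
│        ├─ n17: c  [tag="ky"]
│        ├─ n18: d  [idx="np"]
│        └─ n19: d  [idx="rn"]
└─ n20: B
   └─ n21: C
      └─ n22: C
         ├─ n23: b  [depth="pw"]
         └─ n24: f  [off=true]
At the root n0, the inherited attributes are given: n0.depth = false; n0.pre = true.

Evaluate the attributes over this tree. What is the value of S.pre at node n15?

1. n0.depth = false  [given at root]
2. n0.pre = true  [given at root]
3. n1.lim = 12  [12]
4. n3.depth = true  [true]
5. n3.pre = true  [true]
6. n4.off = false  [terminal]
7. n3.sig = false  [S.depth == false]
8. n3.fin = 1  [1]
9. n2.pre = -4  [-4]
10. n2.hot = 8  [S.fin + 7]
11. n5.depth = false  [A.pre == A.hot]
12. n5.pre = false  [A.pre > -4]
13. n6.off = true  [terminal]
14. n8.tag = 6  [terminal]
15. n9.off = true  [terminal]
16. n10.idx = "yw"  [terminal]
17. n7.pre = 19  [e.tag + 13]
18. n7.hot = 25  [e.tag + 19]
19. n12.tag = 21  [terminal]
20. n13.tag = 5  [terminal]
21. n14.tag = 28  [terminal]
22. n11.pre = 30  [e₀.tag + 9]
23. n11.hot = -2  [e₀.tag + e₁.tag - 28]
24. n5.sig = true  [A₀.pre > 18]
25. n5.fin = 4  [A₀.pre - 15]
26. n15.depth = true  [S₀.sig == true]
27. n15.pre = true  [S₀.fin == 4]
28. n16.key = true  [S.pre == true]
29. n16.pre = -2  [-2]
30. n16.depth = "kk"  ["kk"]
31. n17.tag = "ky"  [terminal]
32. n18.idx = "np"  [terminal]
33. n19.idx = "rn"  [terminal]
34. n16.lab = true  [C.pre > -3]
35. n15.sig = true  [C.lab and S.depth]
36. n15.fin = 19  [19]
37. n1.pre = 14  [B.lim * 2 - 10]
38. n20.lim = 23  [B₀.pre * 3 - 19]
39. n21.key = true  [true]
40. n21.pre = 3  [3]
41. n21.depth = "pv"  ["pv"]
42. n22.key = true  [C₀.key == true]
43. n22.pre = 30  [C₀.pre + 27]
44. n22.depth = "pvq"  [C₀.depth ++ "q"]
45. n23.depth = "pw"  [terminal]
46. n24.off = true  [terminal]
47. n22.lab = true  [C.pre > 29]
48. n21.lab = false  [false]
49. n20.pre = 27  [27]
50. n0.sig = true  [S.pre == true]
51. n0.fin = 10  [(if S.depth then B₀.pre else B₁.pre) - 17]

true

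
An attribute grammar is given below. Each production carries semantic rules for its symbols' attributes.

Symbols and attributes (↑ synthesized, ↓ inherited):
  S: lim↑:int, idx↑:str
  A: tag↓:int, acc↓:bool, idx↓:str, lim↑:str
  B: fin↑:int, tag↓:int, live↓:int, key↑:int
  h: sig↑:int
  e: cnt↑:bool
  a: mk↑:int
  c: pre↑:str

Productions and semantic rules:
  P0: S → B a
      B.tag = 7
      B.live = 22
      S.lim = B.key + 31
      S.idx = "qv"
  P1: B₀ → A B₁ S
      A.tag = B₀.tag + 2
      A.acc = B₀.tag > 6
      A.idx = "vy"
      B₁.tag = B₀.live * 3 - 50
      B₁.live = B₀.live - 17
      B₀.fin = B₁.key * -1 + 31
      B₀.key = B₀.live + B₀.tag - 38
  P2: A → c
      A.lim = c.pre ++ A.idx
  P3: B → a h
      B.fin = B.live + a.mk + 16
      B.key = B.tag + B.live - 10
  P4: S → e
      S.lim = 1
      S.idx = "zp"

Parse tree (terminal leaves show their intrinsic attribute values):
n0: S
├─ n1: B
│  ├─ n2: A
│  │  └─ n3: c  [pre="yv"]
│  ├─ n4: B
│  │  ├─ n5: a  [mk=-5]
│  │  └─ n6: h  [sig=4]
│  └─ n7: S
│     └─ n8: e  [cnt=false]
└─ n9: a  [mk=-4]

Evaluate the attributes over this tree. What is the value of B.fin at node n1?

20

1. n1.tag = 7  [7]
2. n1.live = 22  [22]
3. n2.tag = 9  [B₀.tag + 2]
4. n2.acc = true  [B₀.tag > 6]
5. n2.idx = "vy"  ["vy"]
6. n3.pre = "yv"  [terminal]
7. n2.lim = "yvvy"  [c.pre ++ A.idx]
8. n4.tag = 16  [B₀.live * 3 - 50]
9. n4.live = 5  [B₀.live - 17]
10. n5.mk = -5  [terminal]
11. n6.sig = 4  [terminal]
12. n4.fin = 16  [B.live + a.mk + 16]
13. n4.key = 11  [B.tag + B.live - 10]
14. n8.cnt = false  [terminal]
15. n7.lim = 1  [1]
16. n7.idx = "zp"  ["zp"]
17. n1.fin = 20  [B₁.key * -1 + 31]
18. n1.key = -9  [B₀.live + B₀.tag - 38]
19. n9.mk = -4  [terminal]
20. n0.lim = 22  [B.key + 31]
21. n0.idx = "qv"  ["qv"]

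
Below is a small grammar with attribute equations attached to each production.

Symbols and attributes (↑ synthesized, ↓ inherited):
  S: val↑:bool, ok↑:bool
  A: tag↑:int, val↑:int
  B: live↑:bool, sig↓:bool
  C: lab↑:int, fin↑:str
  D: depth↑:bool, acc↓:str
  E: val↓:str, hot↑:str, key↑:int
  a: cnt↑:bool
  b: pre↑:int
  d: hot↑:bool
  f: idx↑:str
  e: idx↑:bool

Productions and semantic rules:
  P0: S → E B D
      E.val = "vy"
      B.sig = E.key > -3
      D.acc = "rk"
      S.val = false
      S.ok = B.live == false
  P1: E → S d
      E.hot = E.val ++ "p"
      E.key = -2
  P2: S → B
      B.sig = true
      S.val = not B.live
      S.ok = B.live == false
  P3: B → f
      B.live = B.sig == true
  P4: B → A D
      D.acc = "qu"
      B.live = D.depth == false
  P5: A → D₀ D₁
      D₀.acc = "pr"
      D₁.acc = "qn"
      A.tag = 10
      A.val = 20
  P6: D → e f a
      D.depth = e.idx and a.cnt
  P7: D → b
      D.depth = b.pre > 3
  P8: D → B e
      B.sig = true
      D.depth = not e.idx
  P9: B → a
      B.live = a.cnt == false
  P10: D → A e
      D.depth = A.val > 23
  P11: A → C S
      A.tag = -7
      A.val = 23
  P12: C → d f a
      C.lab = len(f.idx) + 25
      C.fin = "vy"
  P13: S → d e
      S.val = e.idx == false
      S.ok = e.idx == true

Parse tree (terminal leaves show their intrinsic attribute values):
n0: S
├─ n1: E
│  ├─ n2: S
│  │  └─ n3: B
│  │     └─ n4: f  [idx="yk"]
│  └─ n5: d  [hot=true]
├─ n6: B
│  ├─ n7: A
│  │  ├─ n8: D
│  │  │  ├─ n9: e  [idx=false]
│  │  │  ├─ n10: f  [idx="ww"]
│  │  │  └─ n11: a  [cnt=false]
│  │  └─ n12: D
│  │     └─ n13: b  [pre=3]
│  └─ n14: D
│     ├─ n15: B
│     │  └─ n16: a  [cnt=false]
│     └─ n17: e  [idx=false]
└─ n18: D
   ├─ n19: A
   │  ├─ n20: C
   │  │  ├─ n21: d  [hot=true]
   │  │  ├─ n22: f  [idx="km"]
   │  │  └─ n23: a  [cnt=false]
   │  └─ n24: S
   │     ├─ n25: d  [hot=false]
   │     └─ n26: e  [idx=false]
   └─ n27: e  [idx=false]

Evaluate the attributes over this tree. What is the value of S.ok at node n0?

1. n1.val = "vy"  ["vy"]
2. n3.sig = true  [true]
3. n4.idx = "yk"  [terminal]
4. n3.live = true  [B.sig == true]
5. n2.val = false  [not B.live]
6. n2.ok = false  [B.live == false]
7. n5.hot = true  [terminal]
8. n1.hot = "vyp"  [E.val ++ "p"]
9. n1.key = -2  [-2]
10. n6.sig = true  [E.key > -3]
11. n8.acc = "pr"  ["pr"]
12. n9.idx = false  [terminal]
13. n10.idx = "ww"  [terminal]
14. n11.cnt = false  [terminal]
15. n8.depth = false  [e.idx and a.cnt]
16. n12.acc = "qn"  ["qn"]
17. n13.pre = 3  [terminal]
18. n12.depth = false  [b.pre > 3]
19. n7.tag = 10  [10]
20. n7.val = 20  [20]
21. n14.acc = "qu"  ["qu"]
22. n15.sig = true  [true]
23. n16.cnt = false  [terminal]
24. n15.live = true  [a.cnt == false]
25. n17.idx = false  [terminal]
26. n14.depth = true  [not e.idx]
27. n6.live = false  [D.depth == false]
28. n18.acc = "rk"  ["rk"]
29. n21.hot = true  [terminal]
30. n22.idx = "km"  [terminal]
31. n23.cnt = false  [terminal]
32. n20.lab = 27  [len(f.idx) + 25]
33. n20.fin = "vy"  ["vy"]
34. n25.hot = false  [terminal]
35. n26.idx = false  [terminal]
36. n24.val = true  [e.idx == false]
37. n24.ok = false  [e.idx == true]
38. n19.tag = -7  [-7]
39. n19.val = 23  [23]
40. n27.idx = false  [terminal]
41. n18.depth = false  [A.val > 23]
42. n0.val = false  [false]
43. n0.ok = true  [B.live == false]

true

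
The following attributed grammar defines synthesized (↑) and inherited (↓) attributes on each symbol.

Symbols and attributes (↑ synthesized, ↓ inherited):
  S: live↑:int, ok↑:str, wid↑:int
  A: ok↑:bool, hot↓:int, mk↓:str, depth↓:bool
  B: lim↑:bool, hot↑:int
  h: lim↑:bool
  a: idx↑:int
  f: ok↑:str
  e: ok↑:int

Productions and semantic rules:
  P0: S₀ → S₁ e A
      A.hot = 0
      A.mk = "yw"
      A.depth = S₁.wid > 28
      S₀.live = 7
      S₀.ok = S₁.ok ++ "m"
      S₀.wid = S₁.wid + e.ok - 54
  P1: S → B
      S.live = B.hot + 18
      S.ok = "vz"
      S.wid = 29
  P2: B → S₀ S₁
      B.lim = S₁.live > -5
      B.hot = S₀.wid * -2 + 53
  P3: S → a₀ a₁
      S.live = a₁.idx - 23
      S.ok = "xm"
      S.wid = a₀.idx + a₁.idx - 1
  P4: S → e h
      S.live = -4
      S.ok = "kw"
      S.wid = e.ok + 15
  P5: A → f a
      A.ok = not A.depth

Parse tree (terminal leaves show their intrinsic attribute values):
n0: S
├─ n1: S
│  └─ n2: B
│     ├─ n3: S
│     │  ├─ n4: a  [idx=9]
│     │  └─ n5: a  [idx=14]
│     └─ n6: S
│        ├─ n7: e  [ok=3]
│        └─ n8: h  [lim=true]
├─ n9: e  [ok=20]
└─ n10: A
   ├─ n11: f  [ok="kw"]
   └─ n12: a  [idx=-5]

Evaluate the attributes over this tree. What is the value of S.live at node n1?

27

1. n4.idx = 9  [terminal]
2. n5.idx = 14  [terminal]
3. n3.live = -9  [a₁.idx - 23]
4. n3.ok = "xm"  ["xm"]
5. n3.wid = 22  [a₀.idx + a₁.idx - 1]
6. n7.ok = 3  [terminal]
7. n8.lim = true  [terminal]
8. n6.live = -4  [-4]
9. n6.ok = "kw"  ["kw"]
10. n6.wid = 18  [e.ok + 15]
11. n2.lim = true  [S₁.live > -5]
12. n2.hot = 9  [S₀.wid * -2 + 53]
13. n1.live = 27  [B.hot + 18]
14. n1.ok = "vz"  ["vz"]
15. n1.wid = 29  [29]
16. n9.ok = 20  [terminal]
17. n10.hot = 0  [0]
18. n10.mk = "yw"  ["yw"]
19. n10.depth = true  [S₁.wid > 28]
20. n11.ok = "kw"  [terminal]
21. n12.idx = -5  [terminal]
22. n10.ok = false  [not A.depth]
23. n0.live = 7  [7]
24. n0.ok = "vzm"  [S₁.ok ++ "m"]
25. n0.wid = -5  [S₁.wid + e.ok - 54]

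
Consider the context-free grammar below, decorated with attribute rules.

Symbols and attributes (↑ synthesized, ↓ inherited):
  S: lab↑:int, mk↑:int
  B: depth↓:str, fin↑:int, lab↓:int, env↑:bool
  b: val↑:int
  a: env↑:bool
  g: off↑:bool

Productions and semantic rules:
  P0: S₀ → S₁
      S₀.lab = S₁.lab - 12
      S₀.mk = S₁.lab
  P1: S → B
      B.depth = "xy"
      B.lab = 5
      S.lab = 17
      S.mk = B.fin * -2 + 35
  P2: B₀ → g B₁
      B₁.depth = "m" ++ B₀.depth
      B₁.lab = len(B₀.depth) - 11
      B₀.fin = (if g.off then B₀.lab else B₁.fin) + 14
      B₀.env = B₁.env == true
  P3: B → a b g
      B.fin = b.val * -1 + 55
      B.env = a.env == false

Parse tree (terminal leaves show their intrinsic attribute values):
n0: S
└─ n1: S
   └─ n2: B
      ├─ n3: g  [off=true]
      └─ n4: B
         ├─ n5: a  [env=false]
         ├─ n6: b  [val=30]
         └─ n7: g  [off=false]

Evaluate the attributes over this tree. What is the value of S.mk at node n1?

1. n2.depth = "xy"  ["xy"]
2. n2.lab = 5  [5]
3. n3.off = true  [terminal]
4. n4.depth = "mxy"  ["m" ++ B₀.depth]
5. n4.lab = -9  [len(B₀.depth) - 11]
6. n5.env = false  [terminal]
7. n6.val = 30  [terminal]
8. n7.off = false  [terminal]
9. n4.fin = 25  [b.val * -1 + 55]
10. n4.env = true  [a.env == false]
11. n2.fin = 19  [(if g.off then B₀.lab else B₁.fin) + 14]
12. n2.env = true  [B₁.env == true]
13. n1.lab = 17  [17]
14. n1.mk = -3  [B.fin * -2 + 35]
15. n0.lab = 5  [S₁.lab - 12]
16. n0.mk = 17  [S₁.lab]

-3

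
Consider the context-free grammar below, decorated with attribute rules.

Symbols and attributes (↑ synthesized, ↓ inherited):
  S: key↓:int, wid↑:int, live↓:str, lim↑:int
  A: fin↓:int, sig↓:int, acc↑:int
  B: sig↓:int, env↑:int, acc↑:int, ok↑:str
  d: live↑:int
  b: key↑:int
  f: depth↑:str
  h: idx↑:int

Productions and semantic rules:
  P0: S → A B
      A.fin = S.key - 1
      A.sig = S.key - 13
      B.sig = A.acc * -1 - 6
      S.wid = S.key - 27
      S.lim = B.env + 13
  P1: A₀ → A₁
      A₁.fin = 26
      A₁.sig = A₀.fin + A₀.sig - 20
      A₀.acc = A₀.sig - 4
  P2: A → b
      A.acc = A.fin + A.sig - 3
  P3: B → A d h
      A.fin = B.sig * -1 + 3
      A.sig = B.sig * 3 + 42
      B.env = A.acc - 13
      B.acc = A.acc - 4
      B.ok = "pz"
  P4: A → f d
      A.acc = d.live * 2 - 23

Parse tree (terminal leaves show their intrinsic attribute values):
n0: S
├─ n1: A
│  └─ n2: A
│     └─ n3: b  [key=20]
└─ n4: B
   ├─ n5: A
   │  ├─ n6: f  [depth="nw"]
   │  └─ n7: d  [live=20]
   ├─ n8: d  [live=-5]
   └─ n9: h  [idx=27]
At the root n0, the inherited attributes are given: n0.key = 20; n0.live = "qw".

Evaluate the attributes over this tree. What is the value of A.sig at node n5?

15

1. n0.key = 20  [given at root]
2. n0.live = "qw"  [given at root]
3. n1.fin = 19  [S.key - 1]
4. n1.sig = 7  [S.key - 13]
5. n2.fin = 26  [26]
6. n2.sig = 6  [A₀.fin + A₀.sig - 20]
7. n3.key = 20  [terminal]
8. n2.acc = 29  [A.fin + A.sig - 3]
9. n1.acc = 3  [A₀.sig - 4]
10. n4.sig = -9  [A.acc * -1 - 6]
11. n5.fin = 12  [B.sig * -1 + 3]
12. n5.sig = 15  [B.sig * 3 + 42]
13. n6.depth = "nw"  [terminal]
14. n7.live = 20  [terminal]
15. n5.acc = 17  [d.live * 2 - 23]
16. n8.live = -5  [terminal]
17. n9.idx = 27  [terminal]
18. n4.env = 4  [A.acc - 13]
19. n4.acc = 13  [A.acc - 4]
20. n4.ok = "pz"  ["pz"]
21. n0.wid = -7  [S.key - 27]
22. n0.lim = 17  [B.env + 13]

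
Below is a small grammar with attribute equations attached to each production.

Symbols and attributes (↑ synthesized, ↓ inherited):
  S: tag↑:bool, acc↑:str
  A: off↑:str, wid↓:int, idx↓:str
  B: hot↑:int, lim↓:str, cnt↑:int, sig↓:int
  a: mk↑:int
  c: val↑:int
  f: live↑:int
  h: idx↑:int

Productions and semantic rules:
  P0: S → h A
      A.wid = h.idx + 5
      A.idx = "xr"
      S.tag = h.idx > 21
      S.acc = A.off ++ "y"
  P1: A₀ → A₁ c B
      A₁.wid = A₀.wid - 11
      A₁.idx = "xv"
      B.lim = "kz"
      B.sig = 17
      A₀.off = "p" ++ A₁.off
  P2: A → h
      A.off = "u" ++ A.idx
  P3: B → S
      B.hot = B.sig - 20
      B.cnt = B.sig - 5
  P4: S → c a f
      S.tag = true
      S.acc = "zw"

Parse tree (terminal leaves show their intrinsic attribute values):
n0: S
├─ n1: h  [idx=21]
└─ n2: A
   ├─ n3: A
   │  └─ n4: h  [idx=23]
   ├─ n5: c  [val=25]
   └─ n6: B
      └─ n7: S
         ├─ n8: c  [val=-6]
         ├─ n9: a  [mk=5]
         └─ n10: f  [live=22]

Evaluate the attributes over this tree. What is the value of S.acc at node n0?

1. n1.idx = 21  [terminal]
2. n2.wid = 26  [h.idx + 5]
3. n2.idx = "xr"  ["xr"]
4. n3.wid = 15  [A₀.wid - 11]
5. n3.idx = "xv"  ["xv"]
6. n4.idx = 23  [terminal]
7. n3.off = "uxv"  ["u" ++ A.idx]
8. n5.val = 25  [terminal]
9. n6.lim = "kz"  ["kz"]
10. n6.sig = 17  [17]
11. n8.val = -6  [terminal]
12. n9.mk = 5  [terminal]
13. n10.live = 22  [terminal]
14. n7.tag = true  [true]
15. n7.acc = "zw"  ["zw"]
16. n6.hot = -3  [B.sig - 20]
17. n6.cnt = 12  [B.sig - 5]
18. n2.off = "puxv"  ["p" ++ A₁.off]
19. n0.tag = false  [h.idx > 21]
20. n0.acc = "puxvy"  [A.off ++ "y"]

"puxvy"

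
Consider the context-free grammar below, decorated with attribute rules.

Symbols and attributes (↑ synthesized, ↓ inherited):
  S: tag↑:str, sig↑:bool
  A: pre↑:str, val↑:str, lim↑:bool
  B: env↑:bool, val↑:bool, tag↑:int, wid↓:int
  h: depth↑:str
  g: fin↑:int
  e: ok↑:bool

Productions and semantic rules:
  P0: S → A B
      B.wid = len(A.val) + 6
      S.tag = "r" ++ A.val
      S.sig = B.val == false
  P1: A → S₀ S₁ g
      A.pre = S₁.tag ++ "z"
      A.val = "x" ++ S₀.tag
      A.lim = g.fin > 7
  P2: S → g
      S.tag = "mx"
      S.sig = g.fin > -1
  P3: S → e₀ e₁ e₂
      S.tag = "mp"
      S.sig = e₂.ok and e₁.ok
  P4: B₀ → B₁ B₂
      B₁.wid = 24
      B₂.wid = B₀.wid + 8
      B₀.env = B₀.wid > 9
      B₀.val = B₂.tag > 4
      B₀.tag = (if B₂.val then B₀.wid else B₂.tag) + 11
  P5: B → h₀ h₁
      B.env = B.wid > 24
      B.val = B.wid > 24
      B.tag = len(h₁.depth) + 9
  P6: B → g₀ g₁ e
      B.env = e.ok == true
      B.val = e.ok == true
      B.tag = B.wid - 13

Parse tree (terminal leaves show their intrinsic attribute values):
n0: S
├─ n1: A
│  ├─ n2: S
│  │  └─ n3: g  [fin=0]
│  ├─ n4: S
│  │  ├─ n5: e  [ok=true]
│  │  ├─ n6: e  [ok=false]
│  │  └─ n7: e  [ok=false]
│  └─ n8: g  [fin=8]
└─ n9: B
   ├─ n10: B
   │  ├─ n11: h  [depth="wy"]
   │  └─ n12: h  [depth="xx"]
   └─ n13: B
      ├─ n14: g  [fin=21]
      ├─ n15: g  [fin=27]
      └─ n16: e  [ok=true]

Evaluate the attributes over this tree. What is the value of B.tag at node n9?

1. n3.fin = 0  [terminal]
2. n2.tag = "mx"  ["mx"]
3. n2.sig = true  [g.fin > -1]
4. n5.ok = true  [terminal]
5. n6.ok = false  [terminal]
6. n7.ok = false  [terminal]
7. n4.tag = "mp"  ["mp"]
8. n4.sig = false  [e₂.ok and e₁.ok]
9. n8.fin = 8  [terminal]
10. n1.pre = "mpz"  [S₁.tag ++ "z"]
11. n1.val = "xmx"  ["x" ++ S₀.tag]
12. n1.lim = true  [g.fin > 7]
13. n9.wid = 9  [len(A.val) + 6]
14. n10.wid = 24  [24]
15. n11.depth = "wy"  [terminal]
16. n12.depth = "xx"  [terminal]
17. n10.env = false  [B.wid > 24]
18. n10.val = false  [B.wid > 24]
19. n10.tag = 11  [len(h₁.depth) + 9]
20. n13.wid = 17  [B₀.wid + 8]
21. n14.fin = 21  [terminal]
22. n15.fin = 27  [terminal]
23. n16.ok = true  [terminal]
24. n13.env = true  [e.ok == true]
25. n13.val = true  [e.ok == true]
26. n13.tag = 4  [B.wid - 13]
27. n9.env = false  [B₀.wid > 9]
28. n9.val = false  [B₂.tag > 4]
29. n9.tag = 20  [(if B₂.val then B₀.wid else B₂.tag) + 11]
30. n0.tag = "rxmx"  ["r" ++ A.val]
31. n0.sig = true  [B.val == false]

20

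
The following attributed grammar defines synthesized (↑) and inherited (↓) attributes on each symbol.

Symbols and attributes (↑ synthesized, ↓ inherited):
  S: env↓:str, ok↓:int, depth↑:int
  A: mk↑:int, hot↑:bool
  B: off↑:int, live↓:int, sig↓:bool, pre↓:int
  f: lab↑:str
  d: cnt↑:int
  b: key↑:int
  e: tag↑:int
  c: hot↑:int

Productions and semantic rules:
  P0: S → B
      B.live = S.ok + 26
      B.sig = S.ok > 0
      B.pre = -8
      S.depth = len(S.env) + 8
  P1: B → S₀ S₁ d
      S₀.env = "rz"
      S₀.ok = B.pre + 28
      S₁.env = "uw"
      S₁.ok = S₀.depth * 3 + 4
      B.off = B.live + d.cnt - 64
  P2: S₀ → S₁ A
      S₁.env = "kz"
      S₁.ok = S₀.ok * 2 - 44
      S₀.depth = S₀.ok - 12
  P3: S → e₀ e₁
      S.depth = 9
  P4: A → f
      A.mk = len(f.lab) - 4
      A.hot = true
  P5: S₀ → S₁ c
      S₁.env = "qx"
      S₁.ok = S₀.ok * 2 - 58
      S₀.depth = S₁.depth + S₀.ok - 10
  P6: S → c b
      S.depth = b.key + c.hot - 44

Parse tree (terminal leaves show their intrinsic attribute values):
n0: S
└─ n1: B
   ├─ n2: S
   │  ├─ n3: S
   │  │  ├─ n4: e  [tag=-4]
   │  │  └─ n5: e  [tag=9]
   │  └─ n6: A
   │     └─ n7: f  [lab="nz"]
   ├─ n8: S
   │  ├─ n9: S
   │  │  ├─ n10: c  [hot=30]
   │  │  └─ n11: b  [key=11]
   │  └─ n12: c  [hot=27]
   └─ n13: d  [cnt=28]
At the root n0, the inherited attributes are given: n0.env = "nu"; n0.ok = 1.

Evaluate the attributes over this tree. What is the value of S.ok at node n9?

1. n0.env = "nu"  [given at root]
2. n0.ok = 1  [given at root]
3. n1.live = 27  [S.ok + 26]
4. n1.sig = true  [S.ok > 0]
5. n1.pre = -8  [-8]
6. n2.env = "rz"  ["rz"]
7. n2.ok = 20  [B.pre + 28]
8. n3.env = "kz"  ["kz"]
9. n3.ok = -4  [S₀.ok * 2 - 44]
10. n4.tag = -4  [terminal]
11. n5.tag = 9  [terminal]
12. n3.depth = 9  [9]
13. n7.lab = "nz"  [terminal]
14. n6.mk = -2  [len(f.lab) - 4]
15. n6.hot = true  [true]
16. n2.depth = 8  [S₀.ok - 12]
17. n8.env = "uw"  ["uw"]
18. n8.ok = 28  [S₀.depth * 3 + 4]
19. n9.env = "qx"  ["qx"]
20. n9.ok = -2  [S₀.ok * 2 - 58]
21. n10.hot = 30  [terminal]
22. n11.key = 11  [terminal]
23. n9.depth = -3  [b.key + c.hot - 44]
24. n12.hot = 27  [terminal]
25. n8.depth = 15  [S₁.depth + S₀.ok - 10]
26. n13.cnt = 28  [terminal]
27. n1.off = -9  [B.live + d.cnt - 64]
28. n0.depth = 10  [len(S.env) + 8]

-2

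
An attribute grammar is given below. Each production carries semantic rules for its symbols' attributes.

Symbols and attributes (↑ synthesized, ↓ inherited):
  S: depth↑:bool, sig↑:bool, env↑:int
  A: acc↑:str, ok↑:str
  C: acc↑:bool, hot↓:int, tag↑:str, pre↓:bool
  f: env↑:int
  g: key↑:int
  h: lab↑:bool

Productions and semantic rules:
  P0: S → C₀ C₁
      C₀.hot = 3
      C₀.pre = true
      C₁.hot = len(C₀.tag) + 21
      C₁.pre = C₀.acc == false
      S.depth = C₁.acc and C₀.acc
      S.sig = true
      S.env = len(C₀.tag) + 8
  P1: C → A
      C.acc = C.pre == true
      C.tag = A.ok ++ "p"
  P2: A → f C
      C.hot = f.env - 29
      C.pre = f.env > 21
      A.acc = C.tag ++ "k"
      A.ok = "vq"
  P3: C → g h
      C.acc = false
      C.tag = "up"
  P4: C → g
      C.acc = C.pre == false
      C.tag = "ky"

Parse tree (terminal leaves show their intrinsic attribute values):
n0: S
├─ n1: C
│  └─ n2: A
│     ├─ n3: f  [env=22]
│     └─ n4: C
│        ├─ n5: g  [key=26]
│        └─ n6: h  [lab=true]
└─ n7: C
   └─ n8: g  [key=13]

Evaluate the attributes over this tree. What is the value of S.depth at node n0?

1. n1.hot = 3  [3]
2. n1.pre = true  [true]
3. n3.env = 22  [terminal]
4. n4.hot = -7  [f.env - 29]
5. n4.pre = true  [f.env > 21]
6. n5.key = 26  [terminal]
7. n6.lab = true  [terminal]
8. n4.acc = false  [false]
9. n4.tag = "up"  ["up"]
10. n2.acc = "upk"  [C.tag ++ "k"]
11. n2.ok = "vq"  ["vq"]
12. n1.acc = true  [C.pre == true]
13. n1.tag = "vqp"  [A.ok ++ "p"]
14. n7.hot = 24  [len(C₀.tag) + 21]
15. n7.pre = false  [C₀.acc == false]
16. n8.key = 13  [terminal]
17. n7.acc = true  [C.pre == false]
18. n7.tag = "ky"  ["ky"]
19. n0.depth = true  [C₁.acc and C₀.acc]
20. n0.sig = true  [true]
21. n0.env = 11  [len(C₀.tag) + 8]

true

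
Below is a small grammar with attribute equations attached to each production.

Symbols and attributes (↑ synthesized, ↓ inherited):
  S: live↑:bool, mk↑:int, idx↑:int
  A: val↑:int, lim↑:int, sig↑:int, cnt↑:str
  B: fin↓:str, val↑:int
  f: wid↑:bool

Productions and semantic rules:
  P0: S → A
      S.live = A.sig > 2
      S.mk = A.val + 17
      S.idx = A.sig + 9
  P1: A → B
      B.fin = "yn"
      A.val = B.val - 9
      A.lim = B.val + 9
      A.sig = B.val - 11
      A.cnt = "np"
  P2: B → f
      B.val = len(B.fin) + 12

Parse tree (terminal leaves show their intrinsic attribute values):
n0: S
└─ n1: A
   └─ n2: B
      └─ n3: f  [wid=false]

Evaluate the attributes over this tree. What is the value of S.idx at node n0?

1. n2.fin = "yn"  ["yn"]
2. n3.wid = false  [terminal]
3. n2.val = 14  [len(B.fin) + 12]
4. n1.val = 5  [B.val - 9]
5. n1.lim = 23  [B.val + 9]
6. n1.sig = 3  [B.val - 11]
7. n1.cnt = "np"  ["np"]
8. n0.live = true  [A.sig > 2]
9. n0.mk = 22  [A.val + 17]
10. n0.idx = 12  [A.sig + 9]

12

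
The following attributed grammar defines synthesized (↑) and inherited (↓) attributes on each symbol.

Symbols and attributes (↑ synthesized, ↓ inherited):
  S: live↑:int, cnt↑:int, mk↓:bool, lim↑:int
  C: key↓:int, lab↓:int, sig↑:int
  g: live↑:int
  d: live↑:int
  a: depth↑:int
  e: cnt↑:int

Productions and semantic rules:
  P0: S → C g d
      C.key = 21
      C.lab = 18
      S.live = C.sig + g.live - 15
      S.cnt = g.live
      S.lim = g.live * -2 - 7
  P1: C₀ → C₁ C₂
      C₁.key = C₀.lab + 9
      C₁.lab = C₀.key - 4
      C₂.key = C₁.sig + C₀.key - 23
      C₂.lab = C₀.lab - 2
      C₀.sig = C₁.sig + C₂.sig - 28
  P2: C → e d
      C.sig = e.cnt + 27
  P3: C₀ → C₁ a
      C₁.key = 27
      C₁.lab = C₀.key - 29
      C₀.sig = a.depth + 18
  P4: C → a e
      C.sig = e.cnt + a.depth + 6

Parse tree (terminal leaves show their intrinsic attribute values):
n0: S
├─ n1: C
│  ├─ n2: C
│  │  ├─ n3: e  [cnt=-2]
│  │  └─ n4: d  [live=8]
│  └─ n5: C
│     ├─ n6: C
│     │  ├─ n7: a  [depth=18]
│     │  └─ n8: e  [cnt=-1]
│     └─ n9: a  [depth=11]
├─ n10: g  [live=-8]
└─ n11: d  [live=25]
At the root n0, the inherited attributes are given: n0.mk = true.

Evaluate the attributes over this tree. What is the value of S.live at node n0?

3

1. n0.mk = true  [given at root]
2. n1.key = 21  [21]
3. n1.lab = 18  [18]
4. n2.key = 27  [C₀.lab + 9]
5. n2.lab = 17  [C₀.key - 4]
6. n3.cnt = -2  [terminal]
7. n4.live = 8  [terminal]
8. n2.sig = 25  [e.cnt + 27]
9. n5.key = 23  [C₁.sig + C₀.key - 23]
10. n5.lab = 16  [C₀.lab - 2]
11. n6.key = 27  [27]
12. n6.lab = -6  [C₀.key - 29]
13. n7.depth = 18  [terminal]
14. n8.cnt = -1  [terminal]
15. n6.sig = 23  [e.cnt + a.depth + 6]
16. n9.depth = 11  [terminal]
17. n5.sig = 29  [a.depth + 18]
18. n1.sig = 26  [C₁.sig + C₂.sig - 28]
19. n10.live = -8  [terminal]
20. n11.live = 25  [terminal]
21. n0.live = 3  [C.sig + g.live - 15]
22. n0.cnt = -8  [g.live]
23. n0.lim = 9  [g.live * -2 - 7]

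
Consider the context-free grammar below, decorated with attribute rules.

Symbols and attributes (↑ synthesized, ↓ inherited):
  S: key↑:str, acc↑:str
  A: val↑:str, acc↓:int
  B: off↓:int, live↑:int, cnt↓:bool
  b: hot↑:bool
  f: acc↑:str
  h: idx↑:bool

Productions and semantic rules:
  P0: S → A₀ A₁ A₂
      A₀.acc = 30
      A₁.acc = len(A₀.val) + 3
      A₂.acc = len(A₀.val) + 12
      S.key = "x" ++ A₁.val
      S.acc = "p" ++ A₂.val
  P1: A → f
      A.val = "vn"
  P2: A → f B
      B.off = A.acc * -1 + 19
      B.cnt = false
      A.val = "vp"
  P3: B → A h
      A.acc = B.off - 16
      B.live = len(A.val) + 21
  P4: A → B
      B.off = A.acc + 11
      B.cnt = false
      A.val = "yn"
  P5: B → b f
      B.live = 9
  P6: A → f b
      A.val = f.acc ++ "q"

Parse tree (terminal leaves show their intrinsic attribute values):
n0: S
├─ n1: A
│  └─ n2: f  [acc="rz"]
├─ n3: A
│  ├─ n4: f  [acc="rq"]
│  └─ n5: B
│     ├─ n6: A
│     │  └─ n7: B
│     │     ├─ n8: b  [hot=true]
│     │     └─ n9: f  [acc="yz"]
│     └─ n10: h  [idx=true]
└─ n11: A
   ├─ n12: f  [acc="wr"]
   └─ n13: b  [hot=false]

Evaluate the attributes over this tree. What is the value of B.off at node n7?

1. n1.acc = 30  [30]
2. n2.acc = "rz"  [terminal]
3. n1.val = "vn"  ["vn"]
4. n3.acc = 5  [len(A₀.val) + 3]
5. n4.acc = "rq"  [terminal]
6. n5.off = 14  [A.acc * -1 + 19]
7. n5.cnt = false  [false]
8. n6.acc = -2  [B.off - 16]
9. n7.off = 9  [A.acc + 11]
10. n7.cnt = false  [false]
11. n8.hot = true  [terminal]
12. n9.acc = "yz"  [terminal]
13. n7.live = 9  [9]
14. n6.val = "yn"  ["yn"]
15. n10.idx = true  [terminal]
16. n5.live = 23  [len(A.val) + 21]
17. n3.val = "vp"  ["vp"]
18. n11.acc = 14  [len(A₀.val) + 12]
19. n12.acc = "wr"  [terminal]
20. n13.hot = false  [terminal]
21. n11.val = "wrq"  [f.acc ++ "q"]
22. n0.key = "xvp"  ["x" ++ A₁.val]
23. n0.acc = "pwrq"  ["p" ++ A₂.val]

9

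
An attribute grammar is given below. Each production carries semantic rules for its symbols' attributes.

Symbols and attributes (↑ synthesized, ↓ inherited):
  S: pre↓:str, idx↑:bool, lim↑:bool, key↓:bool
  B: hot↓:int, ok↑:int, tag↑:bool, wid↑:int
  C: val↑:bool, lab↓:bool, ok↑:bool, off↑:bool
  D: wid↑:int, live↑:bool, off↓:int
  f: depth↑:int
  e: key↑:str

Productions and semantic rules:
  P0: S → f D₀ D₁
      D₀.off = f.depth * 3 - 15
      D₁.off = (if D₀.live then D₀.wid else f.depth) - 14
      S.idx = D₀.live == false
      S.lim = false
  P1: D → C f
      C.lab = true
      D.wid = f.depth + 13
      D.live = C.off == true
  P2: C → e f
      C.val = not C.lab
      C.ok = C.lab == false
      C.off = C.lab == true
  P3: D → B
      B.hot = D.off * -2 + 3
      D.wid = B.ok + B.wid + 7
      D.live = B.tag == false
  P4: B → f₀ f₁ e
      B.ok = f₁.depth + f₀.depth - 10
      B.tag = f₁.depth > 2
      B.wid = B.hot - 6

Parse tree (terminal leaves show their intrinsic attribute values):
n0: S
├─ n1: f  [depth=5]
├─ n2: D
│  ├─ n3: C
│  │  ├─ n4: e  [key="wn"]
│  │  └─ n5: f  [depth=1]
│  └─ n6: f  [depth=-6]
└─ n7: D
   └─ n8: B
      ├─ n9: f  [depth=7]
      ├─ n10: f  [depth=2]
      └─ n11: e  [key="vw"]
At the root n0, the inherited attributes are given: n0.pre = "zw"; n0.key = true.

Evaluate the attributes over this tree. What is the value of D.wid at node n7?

17

1. n0.pre = "zw"  [given at root]
2. n0.key = true  [given at root]
3. n1.depth = 5  [terminal]
4. n2.off = 0  [f.depth * 3 - 15]
5. n3.lab = true  [true]
6. n4.key = "wn"  [terminal]
7. n5.depth = 1  [terminal]
8. n3.val = false  [not C.lab]
9. n3.ok = false  [C.lab == false]
10. n3.off = true  [C.lab == true]
11. n6.depth = -6  [terminal]
12. n2.wid = 7  [f.depth + 13]
13. n2.live = true  [C.off == true]
14. n7.off = -7  [(if D₀.live then D₀.wid else f.depth) - 14]
15. n8.hot = 17  [D.off * -2 + 3]
16. n9.depth = 7  [terminal]
17. n10.depth = 2  [terminal]
18. n11.key = "vw"  [terminal]
19. n8.ok = -1  [f₁.depth + f₀.depth - 10]
20. n8.tag = false  [f₁.depth > 2]
21. n8.wid = 11  [B.hot - 6]
22. n7.wid = 17  [B.ok + B.wid + 7]
23. n7.live = true  [B.tag == false]
24. n0.idx = false  [D₀.live == false]
25. n0.lim = false  [false]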